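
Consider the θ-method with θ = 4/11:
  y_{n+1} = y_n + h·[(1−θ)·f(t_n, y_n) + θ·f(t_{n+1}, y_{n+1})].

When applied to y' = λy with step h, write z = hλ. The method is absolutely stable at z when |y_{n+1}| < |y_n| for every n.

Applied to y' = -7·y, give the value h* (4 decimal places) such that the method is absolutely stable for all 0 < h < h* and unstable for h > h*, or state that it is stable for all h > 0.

Set f=λy, z=hλ:
  y_{n+1} = y_n + z·[7/11·y_n + 4/11·y_{n+1}] ⇒ (1 − 4/11z)y_{n+1} = (1 + 7/11z)y_n
  ⇒ R(z) = (1 + 7/11z)/(1 − 4/11z).

Need |R(x)|<1, x<0.
x=-0.9: |R|=0.3219
R=−1: 1+7/11x = −1+4/11x ⇒ -3/11x=2 ⇒ x=2/(-3/11)=-7.3333
Confirm numerically:
  x=-5.566: |R|=0.84061 <1
  x=-4.407: |R|=0.69334 <1
  x=-4.376: |R|=0.68875 <1
  x=-3.877: |R|=0.60884 <1
  x=-7.731: |R|=1.02846 >1
  x=-7.679: |R|=1.02486 >1
So |R|<1 on (-7.3333, 0).

(-7.3333,0); λ=-7 ⇒ h* = (22/3)/7 = 1.0476.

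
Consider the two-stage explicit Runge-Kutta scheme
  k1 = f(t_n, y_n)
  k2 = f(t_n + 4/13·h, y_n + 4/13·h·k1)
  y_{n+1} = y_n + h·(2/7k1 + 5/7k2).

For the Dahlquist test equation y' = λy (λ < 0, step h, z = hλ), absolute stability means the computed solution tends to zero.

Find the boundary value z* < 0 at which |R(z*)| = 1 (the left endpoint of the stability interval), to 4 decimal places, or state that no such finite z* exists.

left endpoint -4.5500.

With y'=λy (z=hλ):
  k1=λy_n ⇒ h·k1=z·y_n;  k2=λ(1+4/13z)y_n ⇒ h·k2=z(1+4/13z)y_n
  y_{n+1}/y_n = 1 + 2/7z + 5/7z(1+4/13z) = 1 + z + 20/91z²
  Hence R(z) = 1 + z + 20/91z².

Boundary: |R(x)|=1, x<0.
x=-0.35: |R|=0.6769
R=1: x+20/91x²=0 ⇒ x=−91/20=-4.5500; min R=1−1/(4·20/91)=-0.1375>−1
Confirm numerically:
  x=-3.657: |R|=0.28226 <1
  x=-3.422: |R|=0.15164 <1
  x=-2.894: |R|=0.05329 <1
  x=-4.951: |R|=1.43634 >1
  x=-4.898: |R|=1.37462 >1
So |R|<1 on (-4.5500, 0).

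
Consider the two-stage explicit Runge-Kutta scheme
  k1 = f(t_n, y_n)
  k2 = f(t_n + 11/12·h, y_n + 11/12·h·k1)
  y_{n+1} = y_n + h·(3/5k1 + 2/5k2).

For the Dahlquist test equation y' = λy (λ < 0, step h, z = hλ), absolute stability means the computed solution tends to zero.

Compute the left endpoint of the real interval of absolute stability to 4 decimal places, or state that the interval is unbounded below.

On y'=λy, z=hλ:
  k1=λy_n ⇒ h·k1=z·y_n;  k2=λ(1+11/12z)y_n ⇒ h·k2=z(1+11/12z)y_n
  y_{n+1}/y_n = 1 + 3/5z + 2/5z(1+11/12z) = 1 + z + 11/30z²
  Hence R(z) = 1 + z + 11/30z².

Need |R(x)|<1, x<0.
x=-1.29: |R|=0.3202
R=1: x+11/30x²=0 ⇒ x=−30/11=-2.7273; min R=1−1/(4·11/30)=0.3182>−1
Confirm numerically:
  x=-2.288: |R|=0.63148 <1
  x=-2.143: |R|=0.54090 <1
  x=-1.345: |R|=0.31831 <1
  x=-3.240: |R|=1.60912 >1
  x=-3.143: |R|=1.47910 >1
  x=-2.882: |R|=1.16351 >1
Stable set (-2.7273, 0).

z* = -2.7273.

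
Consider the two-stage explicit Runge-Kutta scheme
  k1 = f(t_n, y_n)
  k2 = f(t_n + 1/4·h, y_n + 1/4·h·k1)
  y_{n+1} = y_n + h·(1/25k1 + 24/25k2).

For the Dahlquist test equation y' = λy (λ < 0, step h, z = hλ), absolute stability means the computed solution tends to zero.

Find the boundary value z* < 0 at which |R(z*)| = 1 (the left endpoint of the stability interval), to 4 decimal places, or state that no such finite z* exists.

left endpoint -4.1667.

Set f=λy, z=hλ:
  k1=λy_n ⇒ h·k1=z·y_n;  k2=λ(1+1/4z)y_n ⇒ h·k2=z(1+1/4z)y_n
  y_{n+1}/y_n = 1 + 1/25z + 24/25z(1+1/4z) = 1 + z + 6/25z²
  R(z) = 1 + z + 6/25z².

Find x<0 with |R(x)|<1.
x=-0.84: |R|=0.3293
R=1: x+6/25x²=0 ⇒ x=−25/6=-4.1667; min R=1−1/(4·6/25)=-0.0417>−1
Confirm numerically:
  x=-3.017: |R|=0.16755 <1
  x=-2.458: |R|=0.00798 <1
  x=-2.295: |R|=0.03091 <1
  x=-4.241: |R|=1.07566 >1
  x=-4.240: |R|=1.07462 >1
Interval (-4.1667, 0).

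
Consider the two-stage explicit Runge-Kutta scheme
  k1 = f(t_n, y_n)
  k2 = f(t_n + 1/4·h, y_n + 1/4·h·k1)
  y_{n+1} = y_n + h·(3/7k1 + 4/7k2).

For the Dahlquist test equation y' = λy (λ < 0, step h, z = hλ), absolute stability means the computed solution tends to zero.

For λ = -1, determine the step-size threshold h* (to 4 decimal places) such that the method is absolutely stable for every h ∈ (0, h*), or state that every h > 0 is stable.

Set f=λy, z=hλ:
  k1=λy_n ⇒ h·k1=z·y_n;  k2=λ(1+1/4z)y_n ⇒ h·k2=z(1+1/4z)y_n
  y_{n+1}/y_n = 1 + 3/7z + 4/7z(1+1/4z) = 1 + z + 1/7z²
  R(z) = 1 + z + 1/7z².

Boundary: |R(x)|=1, x<0.
x=-0.99: |R|=0.1500
R=1: x+1/7x²=0 ⇒ x=−7=-7.0000; min R=1−1/(4·1/7)=-0.7500>−1
Confirm numerically:
  x=-6.287: |R|=0.35962 <1
  x=-6.219: |R|=0.30614 <1
  x=-3.393: |R|=0.74836 <1
  x=-7.305: |R|=1.31829 >1
  x=-7.209: |R|=1.21524 >1
  x=-7.105: |R|=1.10657 >1
Stable set (-7.0000, 0).

(-7.0000,0); λ=-1 ⇒ h* = (7)/1 = 7.0000.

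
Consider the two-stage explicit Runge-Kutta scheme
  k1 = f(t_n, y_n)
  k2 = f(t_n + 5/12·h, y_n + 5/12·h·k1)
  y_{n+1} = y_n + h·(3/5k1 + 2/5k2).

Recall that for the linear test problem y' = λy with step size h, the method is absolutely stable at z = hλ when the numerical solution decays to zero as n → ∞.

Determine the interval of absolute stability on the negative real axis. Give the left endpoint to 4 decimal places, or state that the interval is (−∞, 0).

z∈(-6.0000,0).

Test eqn y'=λy, z=hλ:
  k1=λy_n ⇒ h·k1=z·y_n;  k2=λ(1+5/12z)y_n ⇒ h·k2=z(1+5/12z)y_n
  y_{n+1}/y_n = 1 + 3/5z + 2/5z(1+5/12z) = 1 + z + 1/6z²
  Hence R(z) = 1 + z + 1/6z².

Need |R(x)|<1, x<0.
x=-1.35: |R|=0.0463
R=1: x+1/6x²=0 ⇒ x=−6=-6.0000; min R=1−1/(4·1/6)=-0.5000>−1
Confirm numerically:
  x=-4.343: |R|=0.19939 <1
  x=-2.921: |R|=0.49896 <1
  x=-2.532: |R|=0.46350 <1
  x=-6.530: |R|=1.57682 >1
  x=-6.174: |R|=1.17905 >1
Interval (-6.0000, 0).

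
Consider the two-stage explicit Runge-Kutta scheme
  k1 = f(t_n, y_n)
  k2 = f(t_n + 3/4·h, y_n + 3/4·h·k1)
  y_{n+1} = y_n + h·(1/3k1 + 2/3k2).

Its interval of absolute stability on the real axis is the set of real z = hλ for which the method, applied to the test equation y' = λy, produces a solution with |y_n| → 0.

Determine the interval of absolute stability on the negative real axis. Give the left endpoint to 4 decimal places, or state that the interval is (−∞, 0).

z∈(-2.0000,0).

Set f=λy, z=hλ:
  k1=λy_n ⇒ h·k1=z·y_n;  k2=λ(1+3/4z)y_n ⇒ h·k2=z(1+3/4z)y_n
  y_{n+1}/y_n = 1 + 1/3z + 2/3z(1+3/4z) = 1 + z + 1/2z²
  so R(z) = 1 + z + 1/2z².

Find x<0 with |R(x)|<1.
x=-1.35: |R|=0.5613
R=1: x+1/2x²=0 ⇒ x=−2=-2.0000; min R=1−1/(4·1/2)=0.5000>−1
Confirm numerically:
  x=-1.678: |R|=0.72984 <1
  x=-1.424: |R|=0.58989 <1
  x=-0.953: |R|=0.50110 <1
  x=-2.553: |R|=1.70590 >1
  x=-2.513: |R|=1.64458 >1
  x=-2.412: |R|=1.49687 >1
So |R|<1 on (-2.0000, 0).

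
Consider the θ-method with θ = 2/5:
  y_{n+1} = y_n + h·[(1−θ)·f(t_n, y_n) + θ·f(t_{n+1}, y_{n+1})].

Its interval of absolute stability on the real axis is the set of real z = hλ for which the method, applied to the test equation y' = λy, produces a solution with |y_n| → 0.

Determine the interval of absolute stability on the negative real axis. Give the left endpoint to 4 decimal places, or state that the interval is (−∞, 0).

z∈(-10.0000,0).

On y'=λy, z=hλ:
  y_{n+1} = y_n + z·[3/5·y_n + 2/5·y_{n+1}] ⇒ (1 − 2/5z)y_{n+1} = (1 + 3/5z)y_n
  so R(z) = (1 + 3/5z)/(1 − 2/5z).

Find x<0 with |R(x)|<1.
x=-0.87: |R|=0.3546
R=−1: 1+3/5x = −1+2/5x ⇒ -1/5x=2 ⇒ x=2/(-1/5)=-10.0000
Confirm numerically:
  x=-9.247: |R|=0.96795 <1
  x=-9.210: |R|=0.96627 <1
  x=-5.664: |R|=0.73444 <1
  x=-4.533: |R|=0.61133 <1
  x=-10.527: |R|=1.02023 >1
  x=-10.306: |R|=1.01195 >1
  x=-10.045: |R|=1.00179 >1
So |R|<1 on (-10.0000, 0).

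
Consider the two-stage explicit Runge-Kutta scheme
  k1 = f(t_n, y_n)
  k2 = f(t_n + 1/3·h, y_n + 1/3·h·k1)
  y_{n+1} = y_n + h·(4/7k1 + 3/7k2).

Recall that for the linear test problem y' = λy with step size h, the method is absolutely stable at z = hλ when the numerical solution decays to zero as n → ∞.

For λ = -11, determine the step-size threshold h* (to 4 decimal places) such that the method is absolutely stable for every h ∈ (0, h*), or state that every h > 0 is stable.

Test eqn y'=λy, z=hλ:
  k1=λy_n ⇒ h·k1=z·y_n;  k2=λ(1+1/3z)y_n ⇒ h·k2=z(1+1/3z)y_n
  y_{n+1}/y_n = 1 + 4/7z + 3/7z(1+1/3z) = 1 + z + 1/7z²
  so R(z) = 1 + z + 1/7z².

Need |R(x)|<1, x<0.
x=-0.88: |R|=0.2306
R=1: x+1/7x²=0 ⇒ x=−7=-7.0000; min R=1−1/(4·1/7)=-0.7500>−1
Confirm numerically:
  x=-6.624: |R|=0.64420 <1
  x=-6.336: |R|=0.39899 <1
  x=-4.622: |R|=0.57016 <1
  x=-4.472: |R|=0.61503 <1
  x=-7.273: |R|=1.28365 >1
  x=-7.115: |R|=1.11689 >1
Interval (-7.0000, 0).

(-7.0000,0); λ=-11 ⇒ h* = (7)/11 = 0.6364.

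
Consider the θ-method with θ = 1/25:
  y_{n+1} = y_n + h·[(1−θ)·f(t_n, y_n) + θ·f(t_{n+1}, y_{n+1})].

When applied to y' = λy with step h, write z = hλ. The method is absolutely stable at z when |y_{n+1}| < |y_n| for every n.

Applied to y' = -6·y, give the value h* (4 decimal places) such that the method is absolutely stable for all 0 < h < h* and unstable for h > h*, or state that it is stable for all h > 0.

With y'=λy (z=hλ):
  y_{n+1} = y_n + z·[24/25·y_n + 1/25·y_{n+1}] ⇒ (1 − 1/25z)y_{n+1} = (1 + 24/25z)y_n
  so R(z) = (1 + 24/25z)/(1 − 1/25z).

Solve |R(x)|<1 on ℝ⁻.
x=-1.62: |R|=0.5214
R=−1: 1+24/25x = −1+1/25x ⇒ -23/25x=2 ⇒ x=2/(-23/25)=-2.1739
Confirm numerically:
  x=-2.032: |R|=0.87925 <1
  x=-1.851: |R|=0.72340 <1
  x=-1.363: |R|=0.29253 <1
  x=-2.700: |R|=1.43682 >1
  x=-2.339: |R|=1.13889 >1
  x=-2.250: |R|=1.06422 >1
So |R|<1 on (-2.1739, 0).

(-2.1739,0); λ=-6 ⇒ h* = (50/23)/6 = 0.3623.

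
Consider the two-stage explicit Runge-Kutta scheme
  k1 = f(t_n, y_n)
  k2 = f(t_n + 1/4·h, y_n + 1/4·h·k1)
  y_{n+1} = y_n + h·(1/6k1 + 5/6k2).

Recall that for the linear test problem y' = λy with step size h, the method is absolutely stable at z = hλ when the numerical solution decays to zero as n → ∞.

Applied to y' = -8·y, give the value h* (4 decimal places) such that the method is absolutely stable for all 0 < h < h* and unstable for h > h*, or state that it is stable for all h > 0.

(-4.8000,0); λ=-8 ⇒ h* = (24/5)/8 = 0.6000.

Test eqn y'=λy, z=hλ:
  k1=λy_n ⇒ h·k1=z·y_n;  k2=λ(1+1/4z)y_n ⇒ h·k2=z(1+1/4z)y_n
  y_{n+1}/y_n = 1 + 1/6z + 5/6z(1+1/4z) = 1 + z + 5/24z²
  R(z) = 1 + z + 5/24z².

Need |R(x)|<1, x<0.
x=-0.7: |R|=0.4021
R=1: x+5/24x²=0 ⇒ x=−24/5=-4.8000; min R=1−1/(4·5/24)=-0.2000>−1
Confirm numerically:
  x=-4.562: |R|=0.77380 <1
  x=-3.617: |R|=0.10856 <1
  x=-2.984: |R|=0.12895 <1
  x=-2.088: |R|=0.17972 <1
  x=-5.123: |R|=1.34474 >1
  x=-4.821: |R|=1.02109 >1
Stable set (-4.8000, 0).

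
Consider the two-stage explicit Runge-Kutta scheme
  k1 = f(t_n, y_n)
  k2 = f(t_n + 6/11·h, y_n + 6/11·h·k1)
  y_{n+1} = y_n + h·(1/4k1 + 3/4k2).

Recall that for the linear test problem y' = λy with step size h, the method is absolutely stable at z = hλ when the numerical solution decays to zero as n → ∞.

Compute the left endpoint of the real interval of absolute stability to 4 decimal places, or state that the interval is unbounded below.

z* = -2.4444.

On y'=λy, z=hλ:
  k1=λy_n ⇒ h·k1=z·y_n;  k2=λ(1+6/11z)y_n ⇒ h·k2=z(1+6/11z)y_n
  y_{n+1}/y_n = 1 + 1/4z + 3/4z(1+6/11z) = 1 + z + 9/22z²
  so R(z) = 1 + z + 9/22z².

Solve |R(x)|<1 on ℝ⁻.
x=-1.71: |R|=0.4862
R=1: x+9/22x²=0 ⇒ x=−22/9=-2.4444; min R=1−1/(4·9/22)=0.3889>−1
Confirm numerically:
  x=-1.837: |R|=0.54351 <1
  x=-1.631: |R|=0.45725 <1
  x=-1.515: |R|=0.42396 <1
  x=-2.699: |R|=1.28106 >1
  x=-2.679: |R|=1.25706 >1
  x=-2.652: |R|=1.22518 >1
So |R|<1 on (-2.4444, 0).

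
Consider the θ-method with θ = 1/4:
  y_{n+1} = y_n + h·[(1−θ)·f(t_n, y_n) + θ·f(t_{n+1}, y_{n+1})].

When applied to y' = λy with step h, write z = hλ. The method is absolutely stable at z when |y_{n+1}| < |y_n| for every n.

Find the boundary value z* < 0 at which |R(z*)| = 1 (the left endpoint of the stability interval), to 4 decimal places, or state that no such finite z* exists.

z* = -4.0000.

With y'=λy (z=hλ):
  y_{n+1} = y_n + z·[3/4·y_n + 1/4·y_{n+1}] ⇒ (1 − 1/4z)y_{n+1} = (1 + 3/4z)y_n
  ⇒ R(z) = (1 + 3/4z)/(1 − 1/4z).

Find x<0 with |R(x)|<1.
x=-1.33: |R|=0.0019
R=−1: 1+3/4x = −1+1/4x ⇒ -1/2x=2 ⇒ x=2/(-1/2)=-4.0000
Confirm numerically:
  x=-3.901: |R|=0.97494 <1
  x=-3.731: |R|=0.93041 <1
  x=-2.044: |R|=0.35275 <1
  x=-4.351: |R|=1.08406 >1
  x=-4.348: |R|=1.08337 >1
  x=-4.210: |R|=1.05116 >1
So |R|<1 on (-4.0000, 0).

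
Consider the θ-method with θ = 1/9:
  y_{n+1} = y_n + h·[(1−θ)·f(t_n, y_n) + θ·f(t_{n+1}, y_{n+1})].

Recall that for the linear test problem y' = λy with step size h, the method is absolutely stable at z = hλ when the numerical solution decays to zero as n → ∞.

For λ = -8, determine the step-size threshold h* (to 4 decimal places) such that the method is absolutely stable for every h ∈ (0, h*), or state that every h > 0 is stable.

Test eqn y'=λy, z=hλ:
  y_{n+1} = y_n + z·[8/9·y_n + 1/9·y_{n+1}] ⇒ (1 − 1/9z)y_{n+1} = (1 + 8/9z)y_n
  so R(z) = (1 + 8/9z)/(1 − 1/9z).

Boundary: |R(x)|=1, x<0.
x=-0.42: |R|=0.5987
R=−1: 1+8/9x = −1+1/9x ⇒ -7/9x=2 ⇒ x=2/(-7/9)=-2.5714
Confirm numerically:
  x=-2.508: |R|=0.96142 <1
  x=-2.074: |R|=0.68557 <1
  x=-1.471: |R|=0.26435 <1
  x=-2.923: |R|=1.20641 >1
  x=-2.670: |R|=1.05913 >1
So |R|<1 on (-2.5714, 0).

(-2.5714,0); λ=-8 ⇒ h* = (18/7)/8 = 0.3214.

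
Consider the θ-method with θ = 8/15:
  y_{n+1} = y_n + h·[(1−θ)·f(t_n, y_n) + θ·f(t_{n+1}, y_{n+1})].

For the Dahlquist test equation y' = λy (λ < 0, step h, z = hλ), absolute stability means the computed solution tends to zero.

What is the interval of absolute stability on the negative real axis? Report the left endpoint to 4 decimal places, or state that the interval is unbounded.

unbounded; (−∞, 0).

On y'=λy, z=hλ:
  y_{n+1} = y_n + z·[7/15·y_n + 8/15·y_{n+1}] ⇒ (1 − 8/15z)y_{n+1} = (1 + 7/15z)y_n
  so R(z) = (1 + 7/15z)/(1 − 8/15z).

Need |R(x)|<1, x<0.
x=-0.48: |R|=0.6178
x=-2: |R|=0.0323
x=-10: |R|=0.5789
x=-100: |R|=0.8405
θ=8/15≥1/2 ⇒ |1+7/15x|<|1−8/15x| ∀x<0 ⇒ unbounded interval.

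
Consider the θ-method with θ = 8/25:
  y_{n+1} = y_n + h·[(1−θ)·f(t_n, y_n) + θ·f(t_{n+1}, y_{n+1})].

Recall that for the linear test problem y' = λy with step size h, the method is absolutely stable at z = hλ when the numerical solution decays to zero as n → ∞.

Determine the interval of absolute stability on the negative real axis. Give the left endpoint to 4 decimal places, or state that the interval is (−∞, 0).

Test eqn y'=λy, z=hλ:
  y_{n+1} = y_n + z·[17/25·y_n + 8/25·y_{n+1}] ⇒ (1 − 8/25z)y_{n+1} = (1 + 17/25z)y_n
  so R(z) = (1 + 17/25z)/(1 − 8/25z).

Need |R(x)|<1, x<0.
x=-1.6: |R|=0.0582
R=−1: 1+17/25x = −1+8/25x ⇒ -9/25x=2 ⇒ x=2/(-9/25)=-5.5556
Confirm numerically:
  x=-5.280: |R|=0.96312 <1
  x=-4.665: |R|=0.87139 <1
  x=-4.615: |R|=0.86329 <1
  x=-2.412: |R|=0.36130 <1
  x=-5.920: |R|=1.04533 >1
  x=-5.638: |R|=1.01058 >1
Stable set (-5.5556, 0).

z∈(-5.5556,0).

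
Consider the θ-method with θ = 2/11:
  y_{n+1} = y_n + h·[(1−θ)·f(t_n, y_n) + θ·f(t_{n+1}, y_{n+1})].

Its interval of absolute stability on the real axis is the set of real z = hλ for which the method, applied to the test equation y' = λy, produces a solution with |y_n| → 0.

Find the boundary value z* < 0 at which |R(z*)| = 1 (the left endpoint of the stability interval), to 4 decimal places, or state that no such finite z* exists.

With y'=λy (z=hλ):
  y_{n+1} = y_n + z·[9/11·y_n + 2/11·y_{n+1}] ⇒ (1 − 2/11z)y_{n+1} = (1 + 9/11z)y_n
  R(z) = (1 + 9/11z)/(1 − 2/11z).

Solve |R(x)|<1 on ℝ⁻.
x=-0.44: |R|=0.5926
R=−1: 1+9/11x = −1+2/11x ⇒ -7/11x=2 ⇒ x=2/(-7/11)=-3.1429
Confirm numerically:
  x=-2.225: |R|=0.58414 <1
  x=-1.447: |R|=0.14560 <1
  x=-1.319: |R|=0.06387 <1
  x=-3.721: |R|=1.21944 >1
  x=-3.603: |R|=1.17692 >1
Stable set (-3.1429, 0).

z* = -3.1429.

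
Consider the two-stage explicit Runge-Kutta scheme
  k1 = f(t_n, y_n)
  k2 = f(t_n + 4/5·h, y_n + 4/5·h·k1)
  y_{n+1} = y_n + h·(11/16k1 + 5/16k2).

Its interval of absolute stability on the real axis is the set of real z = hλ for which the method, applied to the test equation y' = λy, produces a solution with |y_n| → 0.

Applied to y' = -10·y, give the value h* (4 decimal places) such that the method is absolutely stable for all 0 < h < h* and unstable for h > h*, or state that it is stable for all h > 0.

(-4.0000,0); λ=-10 ⇒ h* = (4)/10 = 0.4000.

With y'=λy (z=hλ):
  k1=λy_n ⇒ h·k1=z·y_n;  k2=λ(1+4/5z)y_n ⇒ h·k2=z(1+4/5z)y_n
  y_{n+1}/y_n = 1 + 11/16z + 5/16z(1+4/5z) = 1 + z + 1/4z²
  ⇒ R(z) = 1 + z + 1/4z².

Need |R(x)|<1, x<0.
x=-0.99: |R|=0.2550
R=1: x+1/4x²=0 ⇒ x=−4=-4.0000; min R=1−1/(4·1/4)=0.0000>−1
Confirm numerically:
  x=-3.314: |R|=0.43165 <1
  x=-3.157: |R|=0.33466 <1
  x=-2.912: |R|=0.20794 <1
  x=-1.955: |R|=0.00051 <1
  x=-4.484: |R|=1.54256 >1
  x=-4.407: |R|=1.44841 >1
  x=-4.129: |R|=1.13316 >1
So |R|<1 on (-4.0000, 0).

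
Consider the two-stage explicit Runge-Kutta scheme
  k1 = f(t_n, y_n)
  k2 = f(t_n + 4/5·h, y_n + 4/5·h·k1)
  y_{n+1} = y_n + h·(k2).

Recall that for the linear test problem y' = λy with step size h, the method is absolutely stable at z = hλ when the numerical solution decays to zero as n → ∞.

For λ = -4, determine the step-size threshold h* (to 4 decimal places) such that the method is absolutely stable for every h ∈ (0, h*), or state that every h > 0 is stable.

(-1.2500,0); λ=-4 ⇒ h* = (5/4)/4 = 0.3125.

On y'=λy, z=hλ:
  k1=λy_n ⇒ h·k1=z·y_n;  k2=λ(1+4/5z)y_n ⇒ h·k2=z(1+4/5z)y_n
  y_{n+1}/y_n = 1 + z(1+4/5z) = 1 + z + 4/5z²
  ⇒ R(z) = 1 + z + 4/5z².

Solve |R(x)|<1 on ℝ⁻.
x=-1.36: |R|=1.1197
R=1: x+4/5x²=0 ⇒ x=−5/4=-1.2500; min R=1−1/(4·4/5)=0.6875>−1
Confirm numerically:
  x=-1.084: |R|=0.85604 <1
  x=-0.991: |R|=0.79466 <1
  x=-0.793: |R|=0.71008 <1
  x=-1.742: |R|=1.68565 >1
  x=-1.364: |R|=1.12440 >1
  x=-1.349: |R|=1.10684 >1
Interval (-1.2500, 0).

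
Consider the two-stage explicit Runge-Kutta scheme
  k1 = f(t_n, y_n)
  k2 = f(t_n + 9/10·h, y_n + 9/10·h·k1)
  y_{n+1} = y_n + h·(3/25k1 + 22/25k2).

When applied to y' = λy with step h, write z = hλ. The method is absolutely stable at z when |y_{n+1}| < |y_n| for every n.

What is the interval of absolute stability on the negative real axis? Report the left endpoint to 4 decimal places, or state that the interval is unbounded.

Set f=λy, z=hλ:
  k1=λy_n ⇒ h·k1=z·y_n;  k2=λ(1+9/10z)y_n ⇒ h·k2=z(1+9/10z)y_n
  y_{n+1}/y_n = 1 + 3/25z + 22/25z(1+9/10z) = 1 + z + 99/125z²
  Hence R(z) = 1 + z + 99/125z².

Need |R(x)|<1, x<0.
x=-0.76: |R|=0.6975
R=1: x+99/125x²=0 ⇒ x=−125/99=-1.2626; min R=1−1/(4·99/125)=0.6843>−1
Confirm numerically:
  x=-1.216: |R|=0.95510 <1
  x=-0.752: |R|=0.69588 <1
  x=-0.731: |R|=0.69221 <1
  x=-1.569: |R|=1.38071 >1
  x=-1.490: |R|=1.26832 >1
  x=-1.448: |R|=1.21259 >1
So |R|<1 on (-1.2626, 0).

(-1.2626, 0).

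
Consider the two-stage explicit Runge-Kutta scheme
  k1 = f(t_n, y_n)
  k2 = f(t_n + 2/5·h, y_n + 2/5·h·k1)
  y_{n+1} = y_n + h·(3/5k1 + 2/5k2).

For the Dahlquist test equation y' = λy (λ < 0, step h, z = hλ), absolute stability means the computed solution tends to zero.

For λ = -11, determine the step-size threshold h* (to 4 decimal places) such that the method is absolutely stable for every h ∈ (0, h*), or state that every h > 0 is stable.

With y'=λy (z=hλ):
  k1=λy_n ⇒ h·k1=z·y_n;  k2=λ(1+2/5z)y_n ⇒ h·k2=z(1+2/5z)y_n
  y_{n+1}/y_n = 1 + 3/5z + 2/5z(1+2/5z) = 1 + z + 4/25z²
  R(z) = 1 + z + 4/25z².

Boundary: |R(x)|=1, x<0.
x=-1.51: |R|=0.1452
R=1: x+4/25x²=0 ⇒ x=−25/4=-6.2500; min R=1−1/(4·4/25)=-0.5625>−1
Confirm numerically:
  x=-5.136: |R|=0.08456 <1
  x=-4.200: |R|=0.37760 <1
  x=-2.666: |R|=0.52879 <1
  x=-6.569: |R|=1.33528 >1
  x=-6.478: |R|=1.23632 >1
Interval (-6.2500, 0).

(-6.2500,0); λ=-11 ⇒ h* = (25/4)/11 = 0.5682.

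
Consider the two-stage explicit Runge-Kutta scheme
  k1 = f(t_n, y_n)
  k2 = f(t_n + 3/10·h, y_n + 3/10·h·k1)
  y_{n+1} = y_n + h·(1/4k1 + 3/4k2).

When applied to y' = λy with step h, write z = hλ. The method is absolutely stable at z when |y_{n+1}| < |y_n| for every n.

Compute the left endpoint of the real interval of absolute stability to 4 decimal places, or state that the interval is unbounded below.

Test eqn y'=λy, z=hλ:
  k1=λy_n ⇒ h·k1=z·y_n;  k2=λ(1+3/10z)y_n ⇒ h·k2=z(1+3/10z)y_n
  y_{n+1}/y_n = 1 + 1/4z + 3/4z(1+3/10z) = 1 + z + 9/40z²
  ⇒ R(z) = 1 + z + 9/40z².

Need |R(x)|<1, x<0.
x=-1.62: |R|=0.0295
R=1: x+9/40x²=0 ⇒ x=−40/9=-4.4444; min R=1−1/(4·9/40)=-0.1111>−1
Confirm numerically:
  x=-4.340: |R|=0.89801 <1
  x=-3.652: |R|=0.34885 <1
  x=-2.108: |R|=0.10818 <1
  x=-4.670: |R|=1.23700 >1
  x=-4.638: |R|=1.20198 >1
Stable set (-4.4444, 0).

z* = -4.4444.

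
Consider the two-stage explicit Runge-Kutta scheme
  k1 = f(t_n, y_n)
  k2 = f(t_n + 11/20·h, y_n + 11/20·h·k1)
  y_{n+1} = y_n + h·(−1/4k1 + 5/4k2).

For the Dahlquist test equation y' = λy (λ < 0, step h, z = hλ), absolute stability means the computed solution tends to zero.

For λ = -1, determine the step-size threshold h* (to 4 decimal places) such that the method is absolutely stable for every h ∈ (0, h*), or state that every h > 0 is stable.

(-1.4545,0); λ=-1 ⇒ h* = (16/11)/1 = 1.4545.

Set f=λy, z=hλ:
  k1=λy_n ⇒ h·k1=z·y_n;  k2=λ(1+11/20z)y_n ⇒ h·k2=z(1+11/20z)y_n
  y_{n+1}/y_n = 1 − 1/4z + 5/4z(1+11/20z) = 1 + z + 11/16z²
  so R(z) = 1 + z + 11/16z².

Need |R(x)|<1, x<0.
x=-1.43: |R|=0.9759
R=1: x+11/16x²=0 ⇒ x=−16/11=-1.4545; min R=1−1/(4·11/16)=0.6364>−1
Confirm numerically:
  x=-1.014: |R|=0.69288 <1
  x=-0.635: |R|=0.64222 <1
  x=-0.604: |R|=0.64681 <1
  x=-1.959: |R|=1.67941 >1
  x=-1.907: |R|=1.59320 >1
  x=-1.507: |R|=1.05435 >1
Stable set (-1.4545, 0).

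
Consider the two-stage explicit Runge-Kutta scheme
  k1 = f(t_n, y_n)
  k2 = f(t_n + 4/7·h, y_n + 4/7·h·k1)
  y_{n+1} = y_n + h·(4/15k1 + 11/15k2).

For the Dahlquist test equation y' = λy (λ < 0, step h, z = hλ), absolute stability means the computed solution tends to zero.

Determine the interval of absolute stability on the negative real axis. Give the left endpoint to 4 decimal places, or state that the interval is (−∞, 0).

z∈(-2.3864,0).

With y'=λy (z=hλ):
  k1=λy_n ⇒ h·k1=z·y_n;  k2=λ(1+4/7z)y_n ⇒ h·k2=z(1+4/7z)y_n
  y_{n+1}/y_n = 1 + 4/15z + 11/15z(1+4/7z) = 1 + z + 44/105z²
  Hence R(z) = 1 + z + 44/105z².

Boundary: |R(x)|=1, x<0.
x=-0.97: |R|=0.4243
R=1: x+44/105x²=0 ⇒ x=−105/44=-2.3864; min R=1−1/(4·44/105)=0.4034>−1
Confirm numerically:
  x=-2.299: |R|=0.91583 <1
  x=-2.111: |R|=0.75641 <1
  x=-1.237: |R|=0.40421 <1
  x=-1.231: |R|=0.40401 <1
  x=-2.821: |R|=1.51380 >1
  x=-2.769: |R|=1.44399 >1
  x=-2.688: |R|=1.33976 >1
So |R|<1 on (-2.3864, 0).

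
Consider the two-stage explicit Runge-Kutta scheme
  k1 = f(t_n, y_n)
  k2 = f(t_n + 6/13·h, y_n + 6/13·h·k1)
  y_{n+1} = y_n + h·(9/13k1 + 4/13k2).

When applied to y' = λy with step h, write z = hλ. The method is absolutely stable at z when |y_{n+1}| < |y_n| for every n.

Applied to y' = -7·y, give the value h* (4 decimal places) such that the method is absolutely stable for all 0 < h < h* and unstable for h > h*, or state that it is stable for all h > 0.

With y'=λy (z=hλ):
  k1=λy_n ⇒ h·k1=z·y_n;  k2=λ(1+6/13z)y_n ⇒ h·k2=z(1+6/13z)y_n
  y_{n+1}/y_n = 1 + 9/13z + 4/13z(1+6/13z) = 1 + z + 24/169z²
  R(z) = 1 + z + 24/169z².

Need |R(x)|<1, x<0.
x=-0.74: |R|=0.3378
R=1: x+24/169x²=0 ⇒ x=−169/24=-7.0417; min R=1−1/(4·24/169)=-0.7604>−1
Confirm numerically:
  x=-6.903: |R|=0.86406 <1
  x=-4.869: |R|=0.50230 <1
  x=-3.848: |R|=0.74522 <1
  x=-3.612: |R|=0.75924 <1
  x=-7.612: |R|=1.61653 >1
  x=-7.463: |R|=1.44654 >1
  x=-7.428: |R|=1.40753 >1
So |R|<1 on (-7.0417, 0).

(-7.0417,0); λ=-7 ⇒ h* = (169/24)/7 = 1.0060.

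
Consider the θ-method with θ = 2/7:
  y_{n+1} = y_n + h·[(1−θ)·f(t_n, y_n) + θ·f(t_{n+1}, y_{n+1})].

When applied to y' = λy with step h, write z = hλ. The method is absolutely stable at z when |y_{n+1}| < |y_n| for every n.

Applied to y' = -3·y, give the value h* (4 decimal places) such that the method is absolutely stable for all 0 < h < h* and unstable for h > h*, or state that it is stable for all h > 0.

Test eqn y'=λy, z=hλ:
  y_{n+1} = y_n + z·[5/7·y_n + 2/7·y_{n+1}] ⇒ (1 − 2/7z)y_{n+1} = (1 + 5/7z)y_n
  Hence R(z) = (1 + 5/7z)/(1 − 2/7z).

Solve |R(x)|<1 on ℝ⁻.
x=-1.22: |R|=0.0953
R=−1: 1+5/7x = −1+2/7x ⇒ -3/7x=2 ⇒ x=2/(-3/7)=-4.6667
Confirm numerically:
  x=-4.004: |R|=0.86754 <1
  x=-2.514: |R|=0.46309 <1
  x=-2.249: |R|=0.36919 <1
  x=-1.936: |R|=0.24650 <1
  x=-4.910: |R|=1.04340 >1
  x=-4.880: |R|=1.03819 >1
  x=-4.772: |R|=1.01910 >1
Stable set (-4.6667, 0).

(-4.6667,0); λ=-3 ⇒ h* = (14/3)/3 = 1.5556.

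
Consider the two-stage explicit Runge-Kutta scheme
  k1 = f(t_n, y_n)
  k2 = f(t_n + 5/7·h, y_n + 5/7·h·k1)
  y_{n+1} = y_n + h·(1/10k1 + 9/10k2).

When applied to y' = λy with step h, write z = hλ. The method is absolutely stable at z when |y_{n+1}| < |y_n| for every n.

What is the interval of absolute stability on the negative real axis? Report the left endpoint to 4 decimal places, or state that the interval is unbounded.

On y'=λy, z=hλ:
  k1=λy_n ⇒ h·k1=z·y_n;  k2=λ(1+5/7z)y_n ⇒ h·k2=z(1+5/7z)y_n
  y_{n+1}/y_n = 1 + 1/10z + 9/10z(1+5/7z) = 1 + z + 9/14z²
  ⇒ R(z) = 1 + z + 9/14z².

Solve |R(x)|<1 on ℝ⁻.
x=-1.36: |R|=0.8290
R=1: x+9/14x²=0 ⇒ x=−14/9=-1.5556; min R=1−1/(4·9/14)=0.6111>−1
Confirm numerically:
  x=-1.432: |R|=0.88626 <1
  x=-1.361: |R|=0.82978 <1
  x=-0.918: |R|=0.62375 <1
  x=-2.043: |R|=1.64019 >1
  x=-1.949: |R|=1.49296 >1
Stable set (-1.5556, 0).

(-1.5556, 0).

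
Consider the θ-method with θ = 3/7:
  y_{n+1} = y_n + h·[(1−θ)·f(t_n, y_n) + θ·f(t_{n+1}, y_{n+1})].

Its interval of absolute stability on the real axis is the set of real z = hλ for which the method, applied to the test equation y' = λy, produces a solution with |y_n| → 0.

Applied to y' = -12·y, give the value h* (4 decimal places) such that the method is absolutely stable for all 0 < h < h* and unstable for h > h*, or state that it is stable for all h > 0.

With y'=λy (z=hλ):
  y_{n+1} = y_n + z·[4/7·y_n + 3/7·y_{n+1}] ⇒ (1 − 3/7z)y_{n+1} = (1 + 4/7z)y_n
  so R(z) = (1 + 4/7z)/(1 − 3/7z).

Boundary: |R(x)|=1, x<0.
x=-1.67: |R|=0.0266
R=−1: 1+4/7x = −1+3/7x ⇒ -1/7x=2 ⇒ x=2/(-1/7)=-14.0000
Confirm numerically:
  x=-9.583: |R|=0.87644 <1
  x=-9.163: |R|=0.85975 <1
  x=-9.059: |R|=0.85543 <1
  x=-14.282: |R|=1.00566 >1
  x=-14.244: |R|=1.00491 >1
So |R|<1 on (-14.0000, 0).

(-14.0000,0); λ=-12 ⇒ h* = (14)/12 = 1.1667.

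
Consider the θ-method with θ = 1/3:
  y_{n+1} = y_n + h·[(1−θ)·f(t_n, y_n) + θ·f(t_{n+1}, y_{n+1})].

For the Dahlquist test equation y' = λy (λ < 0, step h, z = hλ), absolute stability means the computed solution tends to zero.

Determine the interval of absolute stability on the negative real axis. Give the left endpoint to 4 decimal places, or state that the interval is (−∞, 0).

z∈(-6.0000,0).

With y'=λy (z=hλ):
  y_{n+1} = y_n + z·[2/3·y_n + 1/3·y_{n+1}] ⇒ (1 − 1/3z)y_{n+1} = (1 + 2/3z)y_n
  R(z) = (1 + 2/3z)/(1 − 1/3z).

Need |R(x)|<1, x<0.
x=-1.34: |R|=0.0737
R=−1: 1+2/3x = −1+1/3x ⇒ -1/3x=2 ⇒ x=2/(-1/3)=-6.0000
Confirm numerically:
  x=-5.501: |R|=0.94130 <1
  x=-4.374: |R|=0.77950 <1
  x=-4.144: |R|=0.74020 <1
  x=-6.317: |R|=1.03402 >1
  x=-6.203: |R|=1.02206 >1
  x=-6.172: |R|=1.01875 >1
Stable set (-6.0000, 0).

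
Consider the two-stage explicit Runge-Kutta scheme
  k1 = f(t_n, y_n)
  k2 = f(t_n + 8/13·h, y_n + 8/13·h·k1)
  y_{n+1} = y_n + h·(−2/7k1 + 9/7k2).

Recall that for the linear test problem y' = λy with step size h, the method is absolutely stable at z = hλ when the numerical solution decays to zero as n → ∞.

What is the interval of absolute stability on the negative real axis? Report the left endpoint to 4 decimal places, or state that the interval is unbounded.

(-1.2639, 0).

Set f=λy, z=hλ:
  k1=λy_n ⇒ h·k1=z·y_n;  k2=λ(1+8/13z)y_n ⇒ h·k2=z(1+8/13z)y_n
  y_{n+1}/y_n = 1 − 2/7z + 9/7z(1+8/13z) = 1 + z + 72/91z²
  so R(z) = 1 + z + 72/91z².

Need |R(x)|<1, x<0.
x=-1.14: |R|=0.8883
R=1: x+72/91x²=0 ⇒ x=−91/72=-1.2639; min R=1−1/(4·72/91)=0.6840>−1
Confirm numerically:
  x=-0.842: |R|=0.71894 <1
  x=-0.812: |R|=0.70968 <1
  x=-0.634: |R|=0.68403 <1
  x=-0.550: |R|=0.68934 <1
  x=-1.777: |R|=1.72142 >1
  x=-1.490: |R|=1.26656 >1
  x=-1.317: |R|=1.05534 >1
So |R|<1 on (-1.2639, 0).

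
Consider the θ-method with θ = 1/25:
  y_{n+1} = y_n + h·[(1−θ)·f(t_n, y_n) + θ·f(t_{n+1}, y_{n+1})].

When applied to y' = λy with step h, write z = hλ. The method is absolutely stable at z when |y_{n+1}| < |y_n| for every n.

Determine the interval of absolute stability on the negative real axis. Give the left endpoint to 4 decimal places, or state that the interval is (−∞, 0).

(-2.1739, 0).

With y'=λy (z=hλ):
  y_{n+1} = y_n + z·[24/25·y_n + 1/25·y_{n+1}] ⇒ (1 − 1/25z)y_{n+1} = (1 + 24/25z)y_n
  Hence R(z) = (1 + 24/25z)/(1 − 1/25z).

Solve |R(x)|<1 on ℝ⁻.
x=-0.87: |R|=0.1593
R=−1: 1+24/25x = −1+1/25x ⇒ -23/25x=2 ⇒ x=2/(-23/25)=-2.1739
Confirm numerically:
  x=-1.838: |R|=0.71212 <1
  x=-1.612: |R|=0.51435 <1
  x=-1.450: |R|=0.37051 <1
  x=-1.250: |R|=0.19048 <1
  x=-2.608: |R|=1.36163 >1
  x=-2.309: |R|=1.11377 >1
So |R|<1 on (-2.1739, 0).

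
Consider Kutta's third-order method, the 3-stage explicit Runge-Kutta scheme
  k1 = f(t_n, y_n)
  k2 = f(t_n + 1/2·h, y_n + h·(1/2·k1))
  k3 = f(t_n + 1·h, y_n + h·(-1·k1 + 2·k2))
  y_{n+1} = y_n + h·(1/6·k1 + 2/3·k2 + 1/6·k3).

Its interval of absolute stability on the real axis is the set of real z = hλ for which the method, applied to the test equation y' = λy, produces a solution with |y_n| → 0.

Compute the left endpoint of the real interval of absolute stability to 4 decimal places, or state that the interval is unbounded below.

left endpoint -2.5127.

Test eqn y'=λy, z=hλ:
  order 3, 3-stage ⇒ R(z)=1+z+z^2/2+z^3/6
  (e.g. R(-0.71)=0.48240, |R|=0.48240)

Need |R(x)|<1, x<0.
x=-0.71: |R|=0.4824
|R(-1.87)|=0.2114 |R(-0.89)|=0.3886 |R(-0.63)|=0.5268
Bisect:
  x_lo=-2.8475 |R|=1.6414  x_hi=-0.1434 |R|=0.8664
  mid=-1.49546 |R|=0.06533 →hi
  mid=-2.17148 |R|=0.52036 →hi
  mid=-2.50949 |R|=0.99465 →hi
  mid=-2.67849 |R|=1.29406 →lo
  mid=-2.59399 |R|=1.13866 →lo
  mid=-2.55174 |R|=1.06527 →lo
  mid=-2.53061 |R|=1.02962 →lo
  ...
  [-2.51279,-2.51262] ⇒ x*=-2.5127
Stable set (-2.5127, 0).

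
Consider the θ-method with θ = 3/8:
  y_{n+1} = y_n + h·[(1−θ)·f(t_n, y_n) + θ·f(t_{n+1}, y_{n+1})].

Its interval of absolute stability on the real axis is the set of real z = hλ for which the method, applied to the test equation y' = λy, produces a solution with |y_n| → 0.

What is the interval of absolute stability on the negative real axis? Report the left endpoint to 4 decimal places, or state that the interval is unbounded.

z∈(-8.0000,0).

With y'=λy (z=hλ):
  y_{n+1} = y_n + z·[5/8·y_n + 3/8·y_{n+1}] ⇒ (1 − 3/8z)y_{n+1} = (1 + 5/8z)y_n
  Hence R(z) = (1 + 5/8z)/(1 − 3/8z).

Solve |R(x)|<1 on ℝ⁻.
x=-0.97: |R|=0.2887
R=−1: 1+5/8x = −1+3/8x ⇒ -1/4x=2 ⇒ x=2/(-1/4)=-8.0000
Confirm numerically:
  x=-7.339: |R|=0.95596 <1
  x=-5.162: |R|=0.75832 <1
  x=-4.597: |R|=0.68767 <1
  x=-3.529: |R|=0.51891 <1
  x=-8.442: |R|=1.02653 >1
  x=-8.151: |R|=1.00931 >1
  x=-8.043: |R|=1.00268 >1
Stable set (-8.0000, 0).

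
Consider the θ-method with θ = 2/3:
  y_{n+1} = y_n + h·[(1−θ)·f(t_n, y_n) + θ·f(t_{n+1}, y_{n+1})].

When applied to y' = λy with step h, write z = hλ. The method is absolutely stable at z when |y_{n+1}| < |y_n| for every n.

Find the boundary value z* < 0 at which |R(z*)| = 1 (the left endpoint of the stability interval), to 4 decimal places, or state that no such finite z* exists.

On y'=λy, z=hλ:
  y_{n+1} = y_n + z·[1/3·y_n + 2/3·y_{n+1}] ⇒ (1 − 2/3z)y_{n+1} = (1 + 1/3z)y_n
  Hence R(z) = (1 + 1/3z)/(1 − 2/3z).

Find x<0 with |R(x)|<1.
x=-0.95: |R|=0.4184
x=-2: |R|=0.1429
x=-10: |R|=0.3043
x=-100: |R|=0.4778
θ=2/3≥1/2 ⇒ |1+1/3x|<|1−2/3x| ∀x<0 ⇒ stable on all of ℝ⁻.

unbounded; (−∞, 0).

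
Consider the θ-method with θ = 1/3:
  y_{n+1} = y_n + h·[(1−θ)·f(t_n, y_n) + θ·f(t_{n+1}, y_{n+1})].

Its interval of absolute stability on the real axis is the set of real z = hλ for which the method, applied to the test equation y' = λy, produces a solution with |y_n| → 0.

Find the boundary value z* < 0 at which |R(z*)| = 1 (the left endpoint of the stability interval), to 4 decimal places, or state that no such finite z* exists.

Set f=λy, z=hλ:
  y_{n+1} = y_n + z·[2/3·y_n + 1/3·y_{n+1}] ⇒ (1 − 1/3z)y_{n+1} = (1 + 2/3z)y_n
  so R(z) = (1 + 2/3z)/(1 − 1/3z).

Solve |R(x)|<1 on ℝ⁻.
x=-1.14: |R|=0.1739
R=−1: 1+2/3x = −1+1/3x ⇒ -1/3x=2 ⇒ x=2/(-1/3)=-6.0000
Confirm numerically:
  x=-5.311: |R|=0.91710 <1
  x=-4.106: |R|=0.73346 <1
  x=-3.825: |R|=0.68132 <1
  x=-3.364: |R|=0.58580 <1
  x=-6.283: |R|=1.03049 >1
  x=-6.200: |R|=1.02174 >1
So |R|<1 on (-6.0000, 0).

left endpoint -6.0000.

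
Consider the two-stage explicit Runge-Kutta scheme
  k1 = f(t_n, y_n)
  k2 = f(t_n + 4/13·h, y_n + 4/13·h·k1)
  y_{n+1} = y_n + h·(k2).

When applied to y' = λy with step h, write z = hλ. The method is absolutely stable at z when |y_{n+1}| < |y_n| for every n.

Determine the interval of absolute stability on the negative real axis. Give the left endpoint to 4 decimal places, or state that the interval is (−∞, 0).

(-3.2500, 0).

Set f=λy, z=hλ:
  k1=λy_n ⇒ h·k1=z·y_n;  k2=λ(1+4/13z)y_n ⇒ h·k2=z(1+4/13z)y_n
  y_{n+1}/y_n = 1 + z(1+4/13z) = 1 + z + 4/13z²
  ⇒ R(z) = 1 + z + 4/13z².

Boundary: |R(x)|=1, x<0.
x=-1.5: |R|=0.1923
R=1: x+4/13x²=0 ⇒ x=−13/4=-3.2500; min R=1−1/(4·4/13)=0.1875>−1
Confirm numerically:
  x=-2.021: |R|=0.23575 <1
  x=-1.987: |R|=0.22782 <1
  x=-1.498: |R|=0.19246 <1
  x=-3.808: |R|=1.65380 >1
  x=-3.742: |R|=1.56648 >1
  x=-3.368: |R|=1.12228 >1
So |R|<1 on (-3.2500, 0).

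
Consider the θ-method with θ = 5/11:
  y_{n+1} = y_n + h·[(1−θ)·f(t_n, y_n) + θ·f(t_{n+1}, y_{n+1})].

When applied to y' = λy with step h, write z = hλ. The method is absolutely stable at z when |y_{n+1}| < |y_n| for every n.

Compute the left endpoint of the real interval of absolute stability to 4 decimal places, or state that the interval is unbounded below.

On y'=λy, z=hλ:
  y_{n+1} = y_n + z·[6/11·y_n + 5/11·y_{n+1}] ⇒ (1 − 5/11z)y_{n+1} = (1 + 6/11z)y_n
  so R(z) = (1 + 6/11z)/(1 − 5/11z).

Need |R(x)|<1, x<0.
x=-0.55: |R|=0.5600
R=−1: 1+6/11x = −1+5/11x ⇒ -1/11x=2 ⇒ x=2/(-1/11)=-22.0000
Confirm numerically:
  x=-20.179: |R|=0.98373 <1
  x=-14.870: |R|=0.91646 <1
  x=-13.683: |R|=0.89527 <1
  x=-22.475: |R|=1.00385 >1
  x=-22.263: |R|=1.00215 >1
  x=-22.260: |R|=1.00213 >1
Stable set (-22.0000, 0).

z* = -22.0000.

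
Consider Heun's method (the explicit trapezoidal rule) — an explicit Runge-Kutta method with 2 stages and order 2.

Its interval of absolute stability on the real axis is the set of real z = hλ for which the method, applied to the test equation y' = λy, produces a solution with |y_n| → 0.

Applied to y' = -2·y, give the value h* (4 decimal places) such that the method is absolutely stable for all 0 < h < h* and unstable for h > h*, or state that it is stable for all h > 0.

With y'=λy (z=hλ):
  order 2, 2-stage ⇒ R(z)=1+z+z^2/2
  (e.g. R(-0.67)=0.55445, |R|=0.55445)

Need |R(x)|<1, x<0.
x=-0.67: |R|=0.5544
|R(-1.73)|=0.7664 |R(-1.37)|=0.5685 |R(-0.58)|=0.5882
Bisect:
  x_lo=-2.7882 |R|=2.0988  x_hi=-0.0527 |R|=0.9487
  mid=-1.42045 |R|=0.58839 →hi
  mid=-2.10433 |R|=1.10977 →lo
  mid=-1.76239 |R|=0.79062 →hi
  mid=-1.93336 |R|=0.93558 →hi
  mid=-2.01884 |R|=1.01902 →lo
  mid=-1.97610 |R|=0.97639 →hi
  mid=-1.99747 |R|=0.99747 →hi
  mid=-2.00816 |R|=1.00819 →lo
  mid=-2.00281 |R|=1.00282 →lo
  mid=-2.00014 |R|=1.00014 →lo
  ...
  [-2.00014,-1.99998] ⇒ x*=-2.0000
Interval (-2.0000, 0).

(-2.0000,0); λ=-2 ⇒ h* = 1.0000.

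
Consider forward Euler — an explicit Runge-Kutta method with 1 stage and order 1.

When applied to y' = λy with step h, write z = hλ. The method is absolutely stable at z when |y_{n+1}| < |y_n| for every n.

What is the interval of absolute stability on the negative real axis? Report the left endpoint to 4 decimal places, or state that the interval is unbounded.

Test eqn y'=λy, z=hλ:
  order 1, 1-stage ⇒ R(z)=1+z
  (e.g. R(-0.56)=0.44000, |R|=0.44000)

Find x<0 with |R(x)|<1.
x=-0.56: |R|=0.4400
|R(-1.04)|=0.0400 |R(-0.88)|=0.1200 |R(-0.52)|=0.4800
Bisect:
  x_lo=-2.5786 |R|=1.5786  x_hi=-0.3146 |R|=0.6854
  mid=-1.44662 |R|=0.44662 →hi
  mid=-2.01263 |R|=1.01263 →lo
  mid=-1.72963 |R|=0.72963 →hi
  mid=-1.87113 |R|=0.87113 →hi
  mid=-1.94188 |R|=0.94188 →hi
  mid=-1.97725 |R|=0.97725 →hi
  mid=-1.99494 |R|=0.99494 →hi
  mid=-2.00378 |R|=1.00378 →lo
  mid=-1.99936 |R|=0.99936 →hi
  ...
  [-2.00005,-1.99992] ⇒ x*=-2.0000
Stable set (-2.0000, 0).

(-2.0000, 0).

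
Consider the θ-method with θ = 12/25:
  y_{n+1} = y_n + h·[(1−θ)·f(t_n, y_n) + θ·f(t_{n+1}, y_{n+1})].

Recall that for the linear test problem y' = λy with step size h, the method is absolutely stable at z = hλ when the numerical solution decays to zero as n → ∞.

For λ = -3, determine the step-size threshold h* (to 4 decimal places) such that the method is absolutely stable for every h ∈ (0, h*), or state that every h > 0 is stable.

Test eqn y'=λy, z=hλ:
  y_{n+1} = y_n + z·[13/25·y_n + 12/25·y_{n+1}] ⇒ (1 − 12/25z)y_{n+1} = (1 + 13/25z)y_n
  R(z) = (1 + 13/25z)/(1 − 12/25z).

Solve |R(x)|<1 on ℝ⁻.
x=-1.37: |R|=0.1735
R=−1: 1+13/25x = −1+12/25x ⇒ -1/25x=2 ⇒ x=2/(-1/25)=-50.0000
Confirm numerically:
  x=-46.373: |R|=0.99376 <1
  x=-43.286: |R|=0.98767 <1
  x=-35.611: |R|=0.96819 <1
  x=-20.132: |R|=0.88796 <1
  x=-50.195: |R|=1.00031 >1
  x=-50.108: |R|=1.00017 >1
Stable set (-50.0000, 0).

(-50.0000,0); λ=-3 ⇒ h* = (50)/3 = 16.6667.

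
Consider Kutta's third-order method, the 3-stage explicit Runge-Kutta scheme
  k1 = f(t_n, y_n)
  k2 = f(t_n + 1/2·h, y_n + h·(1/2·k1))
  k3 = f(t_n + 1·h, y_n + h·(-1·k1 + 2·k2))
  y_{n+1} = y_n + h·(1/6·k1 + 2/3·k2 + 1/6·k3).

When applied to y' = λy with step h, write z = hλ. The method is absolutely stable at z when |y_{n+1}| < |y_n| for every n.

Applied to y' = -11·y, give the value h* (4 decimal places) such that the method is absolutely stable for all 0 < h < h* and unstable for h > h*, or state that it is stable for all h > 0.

With y'=λy (z=hλ):
  order 3, 3-stage ⇒ R(z)=1+z+z^2/2+z^3/6
  (e.g. R(-1.07)=0.29828, |R|=0.29828)

Boundary: |R(x)|=1, x<0.
x=-1.07: |R|=0.2983
|R(-2.86)|=1.6691 |R(-2.2)|=0.5547 |R(-1.67)|=0.0518
Bisect:
  x_lo=-3.3740 |R|=3.0837  x_hi=-0.0917 |R|=0.9124
  mid=-1.73285 |R|=0.09869 →hi
  mid=-2.55344 |R|=1.06818 →lo
  mid=-2.14315 |R|=0.48722 →hi
  mid=-2.34830 |R|=0.74933 →hi
  mid=-2.45087 |R|=0.90112 →hi
  mid=-2.50216 |R|=0.98267 →hi
  mid=-2.52780 |R|=1.02492 →lo
  mid=-2.51498 |R|=1.00368 →lo
  mid=-2.50857 |R|=0.99314 →hi
  mid=-2.51177 |R|=0.99840 →hi
  ...
  [-2.51277,-2.51257] ⇒ x*=-2.5127
Stable set (-2.5127, 0).

(-2.5127,0); λ=-11 ⇒ h* = 0.2284.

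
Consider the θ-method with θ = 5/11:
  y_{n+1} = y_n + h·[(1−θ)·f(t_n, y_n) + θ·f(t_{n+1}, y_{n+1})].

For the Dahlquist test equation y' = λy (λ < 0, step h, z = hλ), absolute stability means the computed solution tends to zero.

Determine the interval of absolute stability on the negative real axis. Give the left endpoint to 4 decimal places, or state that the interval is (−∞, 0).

z∈(-22.0000,0).

With y'=λy (z=hλ):
  y_{n+1} = y_n + z·[6/11·y_n + 5/11·y_{n+1}] ⇒ (1 − 5/11z)y_{n+1} = (1 + 6/11z)y_n
  R(z) = (1 + 6/11z)/(1 − 5/11z).

Solve |R(x)|<1 on ℝ⁻.
x=-0.79: |R|=0.4187
R=−1: 1+6/11x = −1+5/11x ⇒ -1/11x=2 ⇒ x=2/(-1/11)=-22.0000
Confirm numerically:
  x=-18.904: |R|=0.97066 <1
  x=-17.668: |R|=0.95639 <1
  x=-10.198: |R|=0.80961 <1
  x=-9.581: |R|=0.78917 <1
  x=-22.239: |R|=1.00196 >1
  x=-22.033: |R|=1.00027 >1
Interval (-22.0000, 0).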